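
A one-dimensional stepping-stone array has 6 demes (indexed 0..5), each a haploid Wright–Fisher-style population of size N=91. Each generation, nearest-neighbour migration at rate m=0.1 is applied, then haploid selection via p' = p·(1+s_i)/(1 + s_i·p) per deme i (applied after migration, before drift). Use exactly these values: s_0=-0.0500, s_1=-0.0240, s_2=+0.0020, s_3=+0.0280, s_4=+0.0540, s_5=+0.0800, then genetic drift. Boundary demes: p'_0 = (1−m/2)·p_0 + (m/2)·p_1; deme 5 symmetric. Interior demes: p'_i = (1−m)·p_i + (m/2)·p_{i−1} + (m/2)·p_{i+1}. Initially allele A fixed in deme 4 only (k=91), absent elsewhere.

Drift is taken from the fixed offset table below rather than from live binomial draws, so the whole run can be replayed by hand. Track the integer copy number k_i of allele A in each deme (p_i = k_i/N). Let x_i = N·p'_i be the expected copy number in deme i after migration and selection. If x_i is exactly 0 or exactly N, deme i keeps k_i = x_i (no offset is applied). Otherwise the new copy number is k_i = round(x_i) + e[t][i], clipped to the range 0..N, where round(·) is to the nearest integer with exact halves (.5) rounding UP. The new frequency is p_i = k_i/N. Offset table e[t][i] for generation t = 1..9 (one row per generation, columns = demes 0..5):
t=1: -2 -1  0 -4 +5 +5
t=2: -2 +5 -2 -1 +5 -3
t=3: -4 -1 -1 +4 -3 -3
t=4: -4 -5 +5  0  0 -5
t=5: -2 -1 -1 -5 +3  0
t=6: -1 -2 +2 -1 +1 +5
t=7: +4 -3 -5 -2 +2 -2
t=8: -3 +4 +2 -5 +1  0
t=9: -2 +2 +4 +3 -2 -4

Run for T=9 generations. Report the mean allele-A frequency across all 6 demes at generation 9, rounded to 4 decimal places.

t=0: k=[0 0 0 0 91 0]
t=1: x=[0.0000 0.0000 0.0000 4.6709 82.3218 4.8944] k=[0 0 0 1 87 10]
t=2: x=[0.0000 0.0000 0.0501 5.3883 79.3931 14.7781] k=[0 0 0 4 84 12]
t=3: x=[0.0000 0.0000 0.2004 7.9992 77.0332 16.6201] k=[0 0 0 12 74 14]
t=4: x=[0.0000 0.0000 0.6012 14.8398 68.7947 18.0896] k=[0 0 6 15 69 13]
t=5: x=[0.0000 0.2928 6.1615 17.6394 64.4986 16.8302] k=[0 0 5 13 67 17]
t=6: x=[0.0000 0.2440 5.1597 15.6547 62.8330 20.7051] k=[0 0 7 15 64 26]
t=7: x=[0.0000 0.3416 7.0630 17.4359 60.7218 29.4106] k=[0 0 2 15 63 27]
t=8: x=[0.0000 0.0976 2.5550 17.1307 59.8857 30.3359] k=[0 4 5 12 61 30]
t=9: x=[0.1900 3.7614 5.3100 14.4322 58.1124 33.1544] k=[0 6 9 17 56 29]

0.2143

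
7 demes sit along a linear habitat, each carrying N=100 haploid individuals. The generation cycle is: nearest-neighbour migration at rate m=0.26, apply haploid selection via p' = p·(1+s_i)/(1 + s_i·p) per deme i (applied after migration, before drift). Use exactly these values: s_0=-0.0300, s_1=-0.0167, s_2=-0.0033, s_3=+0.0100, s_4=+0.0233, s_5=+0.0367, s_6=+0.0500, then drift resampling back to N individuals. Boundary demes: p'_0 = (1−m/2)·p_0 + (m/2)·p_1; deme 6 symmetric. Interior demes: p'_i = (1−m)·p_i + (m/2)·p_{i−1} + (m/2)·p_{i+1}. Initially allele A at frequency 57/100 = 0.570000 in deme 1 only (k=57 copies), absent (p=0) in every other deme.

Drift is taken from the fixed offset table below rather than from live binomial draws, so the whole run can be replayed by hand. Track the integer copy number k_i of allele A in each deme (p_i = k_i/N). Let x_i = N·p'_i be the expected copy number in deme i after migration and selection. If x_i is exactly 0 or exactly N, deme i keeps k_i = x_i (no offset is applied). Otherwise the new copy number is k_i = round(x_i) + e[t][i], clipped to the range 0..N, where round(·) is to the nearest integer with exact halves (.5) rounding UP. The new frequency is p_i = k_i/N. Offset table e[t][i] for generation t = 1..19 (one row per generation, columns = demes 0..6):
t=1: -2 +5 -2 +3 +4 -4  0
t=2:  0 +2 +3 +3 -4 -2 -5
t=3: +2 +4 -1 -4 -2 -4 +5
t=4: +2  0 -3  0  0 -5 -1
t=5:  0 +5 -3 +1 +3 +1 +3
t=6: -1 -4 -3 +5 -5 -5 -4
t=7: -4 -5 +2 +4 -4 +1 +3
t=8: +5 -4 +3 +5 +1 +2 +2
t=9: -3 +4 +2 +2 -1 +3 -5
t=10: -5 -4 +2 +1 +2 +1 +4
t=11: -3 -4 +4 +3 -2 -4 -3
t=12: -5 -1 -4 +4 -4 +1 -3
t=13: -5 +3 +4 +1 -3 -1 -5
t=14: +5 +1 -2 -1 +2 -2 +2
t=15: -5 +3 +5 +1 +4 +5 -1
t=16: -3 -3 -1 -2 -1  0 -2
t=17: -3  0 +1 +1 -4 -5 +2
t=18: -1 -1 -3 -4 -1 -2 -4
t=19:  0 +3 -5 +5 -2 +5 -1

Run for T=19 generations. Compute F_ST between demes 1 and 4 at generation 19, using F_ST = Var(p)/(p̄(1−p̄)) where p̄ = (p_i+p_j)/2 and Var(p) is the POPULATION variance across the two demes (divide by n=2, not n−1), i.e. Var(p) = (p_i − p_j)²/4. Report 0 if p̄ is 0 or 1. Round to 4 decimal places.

0.0177

t=0: k=[0 57 0 0 0 0 0]
t=1: x=[7.2037 41.7698 7.3874 0.0000 0.0000 0.0000 0.0000] k=[5 47 5 0 0 0 0]
t=2: x=[10.1781 35.6925 9.7808 0.6565 0.0000 0.0000 0.0000] k=[10 38 13 4 0 0 0]
t=3: x=[13.2852 30.7502 15.0377 4.6943 0.5321 0.0000 0.0000] k=[15 35 14 1 0 0 0]
t=4: x=[17.1626 29.3198 14.9978 2.5849 0.1330 0.0000 0.0000] k=[19 29 12 3 0 0 0]
t=5: x=[19.8117 25.1715 13.0026 3.8164 0.3991 0.0000 0.0000] k=[20 30 10 5 3 0 0]
t=6: x=[20.7939 25.7765 11.9153 5.4410 2.9349 0.4043 0.0000] k=[20 22 9 10 0 0 0]
t=7: x=[19.7724 19.7814 10.7881 8.6483 1.3299 0.0000 0.0000] k=[16 15 13 13 0 0 0]
t=8: x=[15.4675 14.6581 13.2220 11.4102 1.7287 0.0000 0.0000] k=[20 11 16 16 3 0 0]
t=9: x=[18.3689 12.6330 15.3071 14.4324 4.3958 0.4043 0.0000] k=[15 17 17 16 3 3 0]
t=10: x=[14.8703 16.5066 16.8237 14.5634 4.7940 2.7032 0.4094] k=[10 13 19 16 7 4 4]
t=11: x=[10.1098 13.1959 17.7816 15.3488 7.9469 4.5438 4.1916] k=[7 9 22 18 6 1 1]
t=12: x=[7.0576 10.2737 19.7376 17.1006 7.0596 1.7095 1.0495] k=[2 9 16 21 3 3 0]
t=13: x=[2.8252 8.8630 15.6962 18.1574 5.4576 2.7032 0.4094] k=[0 12 20 19 2 2 0]
t=14: x=[1.5139 11.3100 18.7795 17.0603 4.3039 1.8027 0.2730] k=[7 12 17 16 6 0 2]
t=15: x=[7.4376 11.8233 16.1751 14.9561 6.6618 1.0778 1.8254] k=[2 15 21 16 11 6 1]
t=16: x=[3.5833 13.8874 19.5180 16.1342 11.2275 6.2065 1.7311] k=[1 11 19 14 10 6 0]
t=17: x=[2.2325 10.5796 17.2627 14.2512 10.2092 5.9381 0.8187] k=[0 11 18 15 6 1 3]
t=18: x=[1.3877 10.3231 16.6541 14.3418 6.6618 1.9787 2.8731] k=[0 9 14 10 6 0 0]
t=19: x=[1.1353 8.3502 12.7931 10.0899 5.8659 0.8084 0.0000] k=[1 11 8 15 4 6 0]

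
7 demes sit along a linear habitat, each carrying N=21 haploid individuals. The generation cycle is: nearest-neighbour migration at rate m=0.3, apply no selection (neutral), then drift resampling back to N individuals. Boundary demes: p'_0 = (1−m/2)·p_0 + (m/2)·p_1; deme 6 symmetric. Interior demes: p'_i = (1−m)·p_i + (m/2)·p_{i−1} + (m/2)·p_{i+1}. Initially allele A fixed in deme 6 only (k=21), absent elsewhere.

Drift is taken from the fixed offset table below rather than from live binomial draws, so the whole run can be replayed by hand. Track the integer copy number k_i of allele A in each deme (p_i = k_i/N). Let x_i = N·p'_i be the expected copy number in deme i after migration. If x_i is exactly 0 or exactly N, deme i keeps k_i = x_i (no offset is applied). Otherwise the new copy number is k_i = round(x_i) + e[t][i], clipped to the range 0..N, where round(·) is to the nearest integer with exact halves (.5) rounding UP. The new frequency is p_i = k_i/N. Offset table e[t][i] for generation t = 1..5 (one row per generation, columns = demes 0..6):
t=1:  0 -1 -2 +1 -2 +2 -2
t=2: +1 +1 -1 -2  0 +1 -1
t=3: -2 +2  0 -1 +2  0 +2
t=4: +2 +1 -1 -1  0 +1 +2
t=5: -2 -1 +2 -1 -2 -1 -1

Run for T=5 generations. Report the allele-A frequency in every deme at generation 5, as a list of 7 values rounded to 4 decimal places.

[0.0000, 0.0000, 0.0000, 0.0000, 0.0952, 0.3810, 0.6190]

t=0: k=[0 0 0 0 0 0 21]
t=1: x=[0.0000 0.0000 0.0000 0.0000 0.0000 3.1500 17.8500] k=[0 0 0 0 0 5 16]
t=2: x=[0.0000 0.0000 0.0000 0.0000 0.7500 5.9000 14.3500] k=[0 0 0 0 1 7 13]
t=3: x=[0.0000 0.0000 0.0000 0.1500 1.7500 7.0000 12.1000] k=[0 0 0 0 4 7 14]
t=4: x=[0.0000 0.0000 0.0000 0.6000 3.8500 7.6000 12.9500] k=[0 0 0 0 4 9 15]
t=5: x=[0.0000 0.0000 0.0000 0.6000 4.1500 9.1500 14.1000] k=[0 0 0 0 2 8 13]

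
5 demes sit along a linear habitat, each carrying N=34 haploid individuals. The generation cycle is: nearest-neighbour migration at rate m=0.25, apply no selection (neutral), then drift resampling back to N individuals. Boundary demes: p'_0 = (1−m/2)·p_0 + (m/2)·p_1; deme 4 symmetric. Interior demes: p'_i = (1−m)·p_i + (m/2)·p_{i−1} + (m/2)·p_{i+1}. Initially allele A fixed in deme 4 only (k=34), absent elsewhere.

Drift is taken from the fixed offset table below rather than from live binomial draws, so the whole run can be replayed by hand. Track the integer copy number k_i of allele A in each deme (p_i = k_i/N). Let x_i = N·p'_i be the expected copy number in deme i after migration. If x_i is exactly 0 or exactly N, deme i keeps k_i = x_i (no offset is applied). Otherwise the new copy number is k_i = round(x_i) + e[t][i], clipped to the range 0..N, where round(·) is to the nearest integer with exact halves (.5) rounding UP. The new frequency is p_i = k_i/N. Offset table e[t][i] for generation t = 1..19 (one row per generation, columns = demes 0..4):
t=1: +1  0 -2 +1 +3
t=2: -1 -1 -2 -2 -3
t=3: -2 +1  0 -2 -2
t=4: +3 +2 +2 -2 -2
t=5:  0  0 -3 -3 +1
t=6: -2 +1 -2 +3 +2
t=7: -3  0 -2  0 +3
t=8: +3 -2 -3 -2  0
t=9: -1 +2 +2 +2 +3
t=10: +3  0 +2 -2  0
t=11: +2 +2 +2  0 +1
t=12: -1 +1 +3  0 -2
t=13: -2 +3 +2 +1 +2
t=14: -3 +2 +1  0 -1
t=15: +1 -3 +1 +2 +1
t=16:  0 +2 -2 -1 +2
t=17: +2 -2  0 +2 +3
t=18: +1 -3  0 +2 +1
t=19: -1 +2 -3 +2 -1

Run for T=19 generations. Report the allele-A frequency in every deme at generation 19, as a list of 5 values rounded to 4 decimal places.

[0.2353, 0.2353, 0.2353, 0.5882, 0.5882]

t=0: k=[0 0 0 0 34]
t=1: x=[0.0000 0.0000 0.0000 4.2500 29.7500] k=[0 0 0 5 33]
t=2: x=[0.0000 0.0000 0.6250 7.8750 29.5000] k=[0 0 0 6 27]
t=3: x=[0.0000 0.0000 0.7500 7.8750 24.3750] k=[0 0 1 6 22]
t=4: x=[0.0000 0.1250 1.5000 7.3750 20.0000] k=[0 2 4 5 18]
t=5: x=[0.2500 2.0000 3.8750 6.5000 16.3750] k=[0 2 1 4 17]
t=6: x=[0.2500 1.6250 1.5000 5.2500 15.3750] k=[0 3 0 8 17]
t=7: x=[0.3750 2.2500 1.3750 8.1250 15.8750] k=[0 2 0 8 19]
t=8: x=[0.2500 1.5000 1.2500 8.3750 17.6250] k=[3 0 0 6 18]
t=9: x=[2.6250 0.3750 0.7500 6.7500 16.5000] k=[2 2 3 9 20]
t=10: x=[2.0000 2.1250 3.6250 9.6250 18.6250] k=[5 2 6 8 19]
t=11: x=[4.6250 2.8750 5.7500 9.1250 17.6250] k=[7 5 8 9 19]
t=12: x=[6.7500 5.6250 7.7500 10.1250 17.7500] k=[6 7 11 10 16]
t=13: x=[6.1250 7.3750 10.3750 10.8750 15.2500] k=[4 10 12 12 17]
t=14: x=[4.7500 9.5000 11.7500 12.6250 16.3750] k=[2 12 13 13 15]
t=15: x=[3.2500 10.8750 12.8750 13.2500 14.7500] k=[4 8 14 15 16]
t=16: x=[4.5000 8.2500 13.3750 15.0000 15.8750] k=[5 10 11 14 18]
t=17: x=[5.6250 9.5000 11.2500 14.1250 17.5000] k=[8 8 11 16 21]
t=18: x=[8.0000 8.3750 11.2500 16.0000 20.3750] k=[9 5 11 18 21]
t=19: x=[8.5000 6.2500 11.1250 17.5000 20.6250] k=[8 8 8 20 20]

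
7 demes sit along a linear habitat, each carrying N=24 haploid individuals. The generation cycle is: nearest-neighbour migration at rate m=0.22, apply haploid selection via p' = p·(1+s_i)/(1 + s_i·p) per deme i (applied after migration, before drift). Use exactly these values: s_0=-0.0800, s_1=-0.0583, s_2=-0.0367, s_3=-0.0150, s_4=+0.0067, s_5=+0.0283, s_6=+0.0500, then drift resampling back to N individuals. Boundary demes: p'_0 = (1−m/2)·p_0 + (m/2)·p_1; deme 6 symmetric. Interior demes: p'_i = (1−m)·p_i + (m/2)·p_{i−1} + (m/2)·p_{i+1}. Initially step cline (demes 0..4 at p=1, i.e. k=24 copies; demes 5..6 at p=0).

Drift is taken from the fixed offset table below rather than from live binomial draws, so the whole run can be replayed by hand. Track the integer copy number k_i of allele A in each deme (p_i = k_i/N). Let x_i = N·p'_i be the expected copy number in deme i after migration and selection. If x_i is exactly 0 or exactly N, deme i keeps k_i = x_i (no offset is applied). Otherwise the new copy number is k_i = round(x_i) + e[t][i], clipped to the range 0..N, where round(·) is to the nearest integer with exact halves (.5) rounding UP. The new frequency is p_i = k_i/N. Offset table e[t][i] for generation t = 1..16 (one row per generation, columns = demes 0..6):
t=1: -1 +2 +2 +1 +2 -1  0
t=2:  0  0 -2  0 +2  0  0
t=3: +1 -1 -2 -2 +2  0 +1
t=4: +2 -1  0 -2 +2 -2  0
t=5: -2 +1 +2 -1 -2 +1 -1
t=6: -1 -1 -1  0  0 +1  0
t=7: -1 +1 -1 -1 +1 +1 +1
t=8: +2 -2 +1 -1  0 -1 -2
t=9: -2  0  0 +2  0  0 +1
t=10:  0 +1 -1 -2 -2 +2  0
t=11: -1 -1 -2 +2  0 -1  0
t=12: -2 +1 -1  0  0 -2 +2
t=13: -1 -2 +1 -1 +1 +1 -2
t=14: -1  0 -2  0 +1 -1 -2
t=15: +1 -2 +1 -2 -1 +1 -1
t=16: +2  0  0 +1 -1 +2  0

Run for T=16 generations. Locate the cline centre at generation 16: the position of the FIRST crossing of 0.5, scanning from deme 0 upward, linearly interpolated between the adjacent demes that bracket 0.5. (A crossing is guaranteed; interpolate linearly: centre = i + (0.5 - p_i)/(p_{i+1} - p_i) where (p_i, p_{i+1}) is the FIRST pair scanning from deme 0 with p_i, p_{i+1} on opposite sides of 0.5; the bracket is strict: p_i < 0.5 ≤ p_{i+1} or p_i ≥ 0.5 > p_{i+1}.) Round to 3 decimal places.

5.200

t=0: k=[24 24 24 24 24 0 0]
t=1: x=[24.0000 24.0000 24.0000 24.0000 21.3756 2.7063 0.0000] k=[24 24 24 24 23 2 0]
t=2: x=[24.0000 24.0000 24.0000 23.8883 20.8185 4.1856 0.2309] k=[24 24 24 24 23 4 0]
t=3: x=[24.0000 24.0000 24.0000 23.8883 21.0374 5.7714 0.4616] k=[24 24 24 22 23 6 1]
t=4: x=[24.0000 24.0000 23.7717 22.3064 21.0374 7.4627 1.6223] k=[24 24 24 20 23 5 2]
t=5: x=[24.0000 24.0000 23.5436 20.7275 20.7090 6.7850 2.4347] k=[24 24 24 20 19 8 1]
t=6: x=[24.0000 24.0000 23.5436 20.2828 17.9303 8.5933 1.8517] k=[24 24 23 20 18 10 2]
t=7: x=[24.0000 23.8832 22.7360 20.0605 17.3721 10.1632 3.0060] k=[24 24 22 19 18 11 4]
t=8: x=[24.0000 23.7665 21.8169 19.1619 17.3721 11.1665 4.9592] k=[24 22 23 18 17 10 3]
t=9: x=[23.7611 22.2342 22.2813 18.3752 16.3748 10.1632 3.9277] k=[22 22 22 20 16 10 5]
t=10: x=[21.8417 21.8871 21.7035 19.7272 15.8161 10.2736 5.7609] k=[22 23 21 18 14 12 6]
t=11: x=[21.9596 22.5925 20.7874 17.8209 14.2587 11.7273 6.8973] k=[21 22 19 20 14 11 7]
t=12: x=[20.8912 21.4251 19.3003 19.1720 14.3685 11.0562 7.6928] k=[19 22 18 19 14 9 10]
t=13: x=[19.0084 21.0794 18.3909 18.2744 14.0389 9.8215 10.1749] k=[18 19 19 17 15 11 8]
t=14: x=[17.7316 18.6442 18.6257 16.9248 14.8179 11.2767 8.5973] k=[17 19 17 17 16 10 7]
t=15: x=[16.8071 18.3032 17.0366 16.8141 15.4867 10.4945 7.5807] k=[18 16 18 15 14 11 7]
t=16: x=[17.3881 16.1255 17.2704 15.1357 13.8192 11.0562 7.6928] k=[19 16 17 16 13 13 8]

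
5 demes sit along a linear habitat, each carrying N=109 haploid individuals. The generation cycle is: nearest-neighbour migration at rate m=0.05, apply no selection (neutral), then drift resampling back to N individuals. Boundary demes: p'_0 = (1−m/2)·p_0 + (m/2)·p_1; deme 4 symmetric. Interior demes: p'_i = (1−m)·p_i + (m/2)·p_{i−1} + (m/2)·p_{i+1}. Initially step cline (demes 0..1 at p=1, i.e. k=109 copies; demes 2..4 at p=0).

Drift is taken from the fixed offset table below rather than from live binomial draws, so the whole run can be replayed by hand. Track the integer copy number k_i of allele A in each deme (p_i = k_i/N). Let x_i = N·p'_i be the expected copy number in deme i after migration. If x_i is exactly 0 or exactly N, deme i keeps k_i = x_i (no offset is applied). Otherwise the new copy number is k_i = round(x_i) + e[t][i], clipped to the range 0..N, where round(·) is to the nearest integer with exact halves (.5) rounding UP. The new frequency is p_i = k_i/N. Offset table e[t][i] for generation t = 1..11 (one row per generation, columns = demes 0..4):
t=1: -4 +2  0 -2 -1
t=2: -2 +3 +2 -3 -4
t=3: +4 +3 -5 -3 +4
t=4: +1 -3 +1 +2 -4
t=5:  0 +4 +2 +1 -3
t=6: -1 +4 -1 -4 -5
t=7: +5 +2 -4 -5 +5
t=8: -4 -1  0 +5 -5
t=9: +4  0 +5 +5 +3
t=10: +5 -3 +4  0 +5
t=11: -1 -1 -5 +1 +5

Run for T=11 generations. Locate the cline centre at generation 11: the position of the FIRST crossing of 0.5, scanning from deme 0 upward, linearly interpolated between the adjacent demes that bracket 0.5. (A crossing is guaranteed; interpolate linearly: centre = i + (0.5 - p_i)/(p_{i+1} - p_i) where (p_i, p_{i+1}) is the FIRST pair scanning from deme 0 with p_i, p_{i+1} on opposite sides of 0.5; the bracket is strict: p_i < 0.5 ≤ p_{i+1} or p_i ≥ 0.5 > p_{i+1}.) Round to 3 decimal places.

1.549

t=0: k=[109 109 0 0 0]
t=1: x=[109.0000 106.2750 2.7250 0.0000 0.0000] k=[109 108 3 0 0]
t=2: x=[108.9750 105.4000 5.5500 0.0750 0.0000] k=[107 108 8 0 0]
t=3: x=[107.0250 105.4750 10.3000 0.2000 0.0000] k=[109 108 5 0 0]
t=4: x=[108.9750 105.4500 7.4500 0.1250 0.0000] k=[109 102 8 2 0]
t=5: x=[108.8250 99.8250 10.2000 2.1000 0.0500] k=[109 104 12 3 0]
t=6: x=[108.8750 101.8250 14.0750 3.1500 0.0750] k=[108 106 13 0 0]
t=7: x=[107.9500 103.7250 15.0000 0.3250 0.0000] k=[109 106 11 0 0]
t=8: x=[108.9250 103.7000 13.1000 0.2750 0.0000] k=[105 103 13 5 0]
t=9: x=[104.9500 100.8000 15.0500 5.0750 0.1250] k=[109 101 20 10 3]
t=10: x=[108.8000 99.1750 21.7750 10.0750 3.1750] k=[109 96 26 10 8]
t=11: x=[108.6750 94.5750 27.3500 10.3500 8.0500] k=[108 94 22 11 13]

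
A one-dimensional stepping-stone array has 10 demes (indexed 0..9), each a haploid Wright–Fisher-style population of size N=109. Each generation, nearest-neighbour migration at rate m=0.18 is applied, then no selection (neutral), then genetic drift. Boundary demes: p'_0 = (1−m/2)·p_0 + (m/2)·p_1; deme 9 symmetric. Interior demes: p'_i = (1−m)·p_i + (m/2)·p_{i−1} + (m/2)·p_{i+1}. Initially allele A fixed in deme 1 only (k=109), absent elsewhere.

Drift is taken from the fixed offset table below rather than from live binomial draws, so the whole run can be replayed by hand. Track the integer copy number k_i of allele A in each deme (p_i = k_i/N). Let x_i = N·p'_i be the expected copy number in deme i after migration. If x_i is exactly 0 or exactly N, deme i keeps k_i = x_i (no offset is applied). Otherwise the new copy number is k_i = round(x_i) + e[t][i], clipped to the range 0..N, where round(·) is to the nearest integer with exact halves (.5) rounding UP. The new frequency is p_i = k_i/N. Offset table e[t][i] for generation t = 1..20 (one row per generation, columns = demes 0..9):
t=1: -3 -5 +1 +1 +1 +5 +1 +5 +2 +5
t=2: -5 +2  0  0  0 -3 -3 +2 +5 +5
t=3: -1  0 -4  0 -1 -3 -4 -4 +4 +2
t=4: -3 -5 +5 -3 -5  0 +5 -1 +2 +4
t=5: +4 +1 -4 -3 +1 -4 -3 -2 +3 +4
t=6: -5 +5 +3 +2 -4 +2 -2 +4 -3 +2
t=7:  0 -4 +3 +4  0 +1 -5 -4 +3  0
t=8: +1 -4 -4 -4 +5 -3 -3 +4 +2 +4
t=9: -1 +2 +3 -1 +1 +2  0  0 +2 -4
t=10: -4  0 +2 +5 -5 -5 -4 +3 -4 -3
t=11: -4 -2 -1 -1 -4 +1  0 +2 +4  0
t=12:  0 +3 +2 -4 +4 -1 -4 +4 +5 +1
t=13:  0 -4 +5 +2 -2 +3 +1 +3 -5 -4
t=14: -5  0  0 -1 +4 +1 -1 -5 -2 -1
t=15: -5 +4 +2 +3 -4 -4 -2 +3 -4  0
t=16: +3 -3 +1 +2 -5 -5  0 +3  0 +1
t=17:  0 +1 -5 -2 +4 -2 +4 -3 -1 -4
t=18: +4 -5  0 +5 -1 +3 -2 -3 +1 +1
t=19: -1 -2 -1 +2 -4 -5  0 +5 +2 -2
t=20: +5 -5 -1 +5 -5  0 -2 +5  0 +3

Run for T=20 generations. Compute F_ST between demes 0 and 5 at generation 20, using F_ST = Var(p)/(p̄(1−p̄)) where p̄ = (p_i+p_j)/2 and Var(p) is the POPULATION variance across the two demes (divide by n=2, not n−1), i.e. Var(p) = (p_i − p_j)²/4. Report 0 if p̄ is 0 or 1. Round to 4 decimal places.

0.1295

t=0: k=[0 109 0 0 0 0 0 0 0 0]
t=1: x=[9.8100 89.3800 9.8100 0.0000 0.0000 0.0000 0.0000 0.0000 0.0000 0.0000] k=[7 84 11 0 0 0 0 0 0 0]
t=2: x=[13.9300 70.5000 16.5800 0.9900 0.0000 0.0000 0.0000 0.0000 0.0000 0.0000] k=[9 73 17 1 0 0 0 0 0 0]
t=3: x=[14.7600 62.2000 20.6000 2.3500 0.0900 0.0000 0.0000 0.0000 0.0000 0.0000] k=[14 62 17 2 0 0 0 0 0 0]
t=4: x=[18.3200 53.6300 19.7000 3.1700 0.1800 0.0000 0.0000 0.0000 0.0000 0.0000] k=[15 49 25 0 0 0 0 0 0 0]
t=5: x=[18.0600 43.7800 24.9100 2.2500 0.0000 0.0000 0.0000 0.0000 0.0000 0.0000] k=[22 45 21 0 0 0 0 0 0 0]
t=6: x=[24.0700 40.7700 21.2700 1.8900 0.0000 0.0000 0.0000 0.0000 0.0000 0.0000] k=[19 46 24 4 0 0 0 0 0 0]
t=7: x=[21.4300 41.5900 24.1800 5.4400 0.3600 0.0000 0.0000 0.0000 0.0000 0.0000] k=[21 38 27 9 0 0 0 0 0 0]
t=8: x=[22.5300 35.4800 26.3700 9.8100 0.8100 0.0000 0.0000 0.0000 0.0000 0.0000] k=[24 31 22 6 6 0 0 0 0 0]
t=9: x=[24.6300 29.5600 21.3700 7.4400 5.4600 0.5400 0.0000 0.0000 0.0000 0.0000] k=[24 32 24 6 6 3 0 0 0 0]
t=10: x=[24.7200 30.5600 23.1000 7.6200 5.7300 3.0000 0.2700 0.0000 0.0000 0.0000] k=[21 31 25 13 1 0 0 0 0 0]
t=11: x=[21.9000 29.5600 24.4600 13.0000 1.9900 0.0900 0.0000 0.0000 0.0000 0.0000] k=[18 28 23 12 0 1 0 0 0 0]
t=12: x=[18.9000 26.6500 22.4600 11.9100 1.1700 0.8200 0.0900 0.0000 0.0000 0.0000] k=[19 30 24 8 5 0 0 0 0 0]
t=13: x=[19.9900 28.4700 23.1000 9.1700 4.8200 0.4500 0.0000 0.0000 0.0000 0.0000] k=[20 24 28 11 3 3 0 0 0 0]
t=14: x=[20.3600 24.0000 26.1100 11.8100 3.7200 2.7300 0.2700 0.0000 0.0000 0.0000] k=[15 24 26 11 8 4 0 0 0 0]
t=15: x=[15.8100 23.3700 24.4700 12.0800 7.9100 4.0000 0.3600 0.0000 0.0000 0.0000] k=[11 27 26 15 4 0 0 0 0 0]
t=16: x=[12.4400 25.4700 25.1000 15.0000 4.6300 0.3600 0.0000 0.0000 0.0000 0.0000] k=[15 22 26 17 0 0 0 0 0 0]
t=17: x=[15.6300 21.7300 24.8300 16.2800 1.5300 0.0000 0.0000 0.0000 0.0000 0.0000] k=[16 23 20 14 6 0 0 0 0 0]
t=18: x=[16.6300 22.1000 19.7300 13.8200 6.1800 0.5400 0.0000 0.0000 0.0000 0.0000] k=[21 17 20 19 5 4 0 0 0 0]
t=19: x=[20.6400 17.6300 19.6400 17.8300 6.1700 3.7300 0.3600 0.0000 0.0000 0.0000] k=[20 16 19 20 2 0 0 0 0 0]
t=20: x=[19.6400 16.6300 18.8200 18.2900 3.4400 0.1800 0.0000 0.0000 0.0000 0.0000] k=[25 12 18 23 0 0 0 0 0 0]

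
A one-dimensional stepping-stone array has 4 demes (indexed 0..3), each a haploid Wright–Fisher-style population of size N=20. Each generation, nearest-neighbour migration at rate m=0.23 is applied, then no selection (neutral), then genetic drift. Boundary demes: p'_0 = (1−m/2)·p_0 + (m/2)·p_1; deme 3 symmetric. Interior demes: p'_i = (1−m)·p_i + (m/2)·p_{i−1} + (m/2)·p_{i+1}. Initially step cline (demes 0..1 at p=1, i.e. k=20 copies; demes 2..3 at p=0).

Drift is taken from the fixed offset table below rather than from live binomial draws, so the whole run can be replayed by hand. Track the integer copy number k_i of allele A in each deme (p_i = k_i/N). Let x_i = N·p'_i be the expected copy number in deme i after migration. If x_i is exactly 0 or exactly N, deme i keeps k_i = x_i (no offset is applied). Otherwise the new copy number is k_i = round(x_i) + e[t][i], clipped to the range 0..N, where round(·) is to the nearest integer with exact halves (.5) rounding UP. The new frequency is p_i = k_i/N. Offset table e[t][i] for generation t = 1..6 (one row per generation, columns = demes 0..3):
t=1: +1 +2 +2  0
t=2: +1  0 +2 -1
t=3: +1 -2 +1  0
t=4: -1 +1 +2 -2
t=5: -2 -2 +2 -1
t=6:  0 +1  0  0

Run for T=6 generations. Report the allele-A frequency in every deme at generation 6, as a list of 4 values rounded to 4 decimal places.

[0.8000, 0.7500, 0.5500, 0.0500]

t=0: k=[20 20 0 0]
t=1: x=[20.0000 17.7000 2.3000 0.0000] k=[20 20 4 0]
t=2: x=[20.0000 18.1600 5.3800 0.4600] k=[20 18 7 0]
t=3: x=[19.7700 16.9650 7.4600 0.8050] k=[20 15 8 1]
t=4: x=[19.4250 14.7700 8.0000 1.8050] k=[18 16 10 0]
t=5: x=[17.7700 15.5400 9.5400 1.1500] k=[16 14 12 0]
t=6: x=[15.7700 14.0000 10.8500 1.3800] k=[16 15 11 1]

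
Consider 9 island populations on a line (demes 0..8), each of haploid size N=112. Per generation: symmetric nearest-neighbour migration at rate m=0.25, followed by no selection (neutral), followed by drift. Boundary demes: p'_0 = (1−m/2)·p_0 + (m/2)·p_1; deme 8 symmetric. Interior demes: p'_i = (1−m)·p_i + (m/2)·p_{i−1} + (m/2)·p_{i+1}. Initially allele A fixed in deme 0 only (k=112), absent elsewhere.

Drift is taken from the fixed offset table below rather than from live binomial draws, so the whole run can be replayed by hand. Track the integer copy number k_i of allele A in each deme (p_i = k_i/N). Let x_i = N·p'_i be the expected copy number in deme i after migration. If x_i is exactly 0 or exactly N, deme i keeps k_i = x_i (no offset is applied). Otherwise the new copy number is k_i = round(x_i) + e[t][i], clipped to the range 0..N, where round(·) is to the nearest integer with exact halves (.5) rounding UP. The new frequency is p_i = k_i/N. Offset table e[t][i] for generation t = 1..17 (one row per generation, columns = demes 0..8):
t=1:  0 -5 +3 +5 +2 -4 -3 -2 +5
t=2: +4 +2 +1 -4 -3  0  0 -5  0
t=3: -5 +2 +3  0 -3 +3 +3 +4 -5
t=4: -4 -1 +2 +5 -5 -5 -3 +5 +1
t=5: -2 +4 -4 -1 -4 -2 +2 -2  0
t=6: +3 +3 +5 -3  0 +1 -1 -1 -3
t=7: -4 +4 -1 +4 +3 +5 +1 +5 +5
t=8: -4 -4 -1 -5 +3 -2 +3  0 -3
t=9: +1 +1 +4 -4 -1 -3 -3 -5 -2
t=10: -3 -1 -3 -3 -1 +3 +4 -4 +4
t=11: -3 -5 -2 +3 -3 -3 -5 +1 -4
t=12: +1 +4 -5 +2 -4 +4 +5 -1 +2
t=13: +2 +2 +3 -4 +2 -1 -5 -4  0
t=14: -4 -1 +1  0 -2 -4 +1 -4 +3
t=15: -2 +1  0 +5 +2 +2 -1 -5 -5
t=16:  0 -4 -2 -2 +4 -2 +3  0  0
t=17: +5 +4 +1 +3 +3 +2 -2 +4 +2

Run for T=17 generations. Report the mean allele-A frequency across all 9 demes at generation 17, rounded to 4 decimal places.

0.1240

t=0: k=[112 0 0 0 0 0 0 0 0]
t=1: x=[98.0000 14.0000 0.0000 0.0000 0.0000 0.0000 0.0000 0.0000 0.0000] k=[98 9 0 0 0 0 0 0 0]
t=2: x=[86.8750 19.0000 1.1250 0.0000 0.0000 0.0000 0.0000 0.0000 0.0000] k=[91 21 2 0 0 0 0 0 0]
t=3: x=[82.2500 27.3750 4.1250 0.2500 0.0000 0.0000 0.0000 0.0000 0.0000] k=[77 29 7 0 0 0 0 0 0]
t=4: x=[71.0000 32.2500 8.8750 0.8750 0.0000 0.0000 0.0000 0.0000 0.0000] k=[67 31 11 6 0 0 0 0 0]
t=5: x=[62.5000 33.0000 12.8750 5.8750 0.7500 0.0000 0.0000 0.0000 0.0000] k=[61 37 9 5 0 0 0 0 0]
t=6: x=[58.0000 36.5000 12.0000 4.8750 0.6250 0.0000 0.0000 0.0000 0.0000] k=[61 40 17 2 1 0 0 0 0]
t=7: x=[58.3750 39.7500 18.0000 3.7500 1.0000 0.1250 0.0000 0.0000 0.0000] k=[54 44 17 8 4 5 0 0 0]
t=8: x=[52.7500 41.8750 19.2500 8.6250 4.6250 4.2500 0.6250 0.0000 0.0000] k=[49 38 18 4 8 2 4 0 0]
t=9: x=[47.6250 36.8750 18.7500 6.2500 6.7500 3.0000 3.2500 0.5000 0.0000] k=[49 38 23 2 6 0 0 0 0]
t=10: x=[47.6250 37.5000 22.2500 5.1250 4.7500 0.7500 0.0000 0.0000 0.0000] k=[45 37 19 2 4 4 0 0 0]
t=11: x=[44.0000 35.7500 19.1250 4.3750 3.7500 3.5000 0.5000 0.0000 0.0000] k=[41 31 17 7 1 1 0 0 0]
t=12: x=[39.7500 30.5000 17.5000 7.5000 1.7500 0.8750 0.1250 0.0000 0.0000] k=[41 35 13 10 0 5 5 0 0]
t=13: x=[40.2500 33.0000 15.3750 9.1250 1.8750 4.3750 4.3750 0.6250 0.0000] k=[42 35 18 5 4 3 0 0 0]
t=14: x=[41.1250 33.7500 18.5000 6.5000 4.0000 2.7500 0.3750 0.0000 0.0000] k=[37 33 20 7 2 0 1 0 0]
t=15: x=[36.5000 31.8750 20.0000 8.0000 2.3750 0.3750 0.7500 0.1250 0.0000] k=[35 33 20 13 4 2 0 0 0]
t=16: x=[34.7500 31.6250 20.7500 12.7500 4.8750 2.0000 0.2500 0.0000 0.0000] k=[35 28 19 11 9 0 3 0 0]
t=17: x=[34.1250 27.7500 19.1250 11.7500 8.1250 1.5000 2.2500 0.3750 0.0000] k=[39 32 20 15 11 4 0 4 0]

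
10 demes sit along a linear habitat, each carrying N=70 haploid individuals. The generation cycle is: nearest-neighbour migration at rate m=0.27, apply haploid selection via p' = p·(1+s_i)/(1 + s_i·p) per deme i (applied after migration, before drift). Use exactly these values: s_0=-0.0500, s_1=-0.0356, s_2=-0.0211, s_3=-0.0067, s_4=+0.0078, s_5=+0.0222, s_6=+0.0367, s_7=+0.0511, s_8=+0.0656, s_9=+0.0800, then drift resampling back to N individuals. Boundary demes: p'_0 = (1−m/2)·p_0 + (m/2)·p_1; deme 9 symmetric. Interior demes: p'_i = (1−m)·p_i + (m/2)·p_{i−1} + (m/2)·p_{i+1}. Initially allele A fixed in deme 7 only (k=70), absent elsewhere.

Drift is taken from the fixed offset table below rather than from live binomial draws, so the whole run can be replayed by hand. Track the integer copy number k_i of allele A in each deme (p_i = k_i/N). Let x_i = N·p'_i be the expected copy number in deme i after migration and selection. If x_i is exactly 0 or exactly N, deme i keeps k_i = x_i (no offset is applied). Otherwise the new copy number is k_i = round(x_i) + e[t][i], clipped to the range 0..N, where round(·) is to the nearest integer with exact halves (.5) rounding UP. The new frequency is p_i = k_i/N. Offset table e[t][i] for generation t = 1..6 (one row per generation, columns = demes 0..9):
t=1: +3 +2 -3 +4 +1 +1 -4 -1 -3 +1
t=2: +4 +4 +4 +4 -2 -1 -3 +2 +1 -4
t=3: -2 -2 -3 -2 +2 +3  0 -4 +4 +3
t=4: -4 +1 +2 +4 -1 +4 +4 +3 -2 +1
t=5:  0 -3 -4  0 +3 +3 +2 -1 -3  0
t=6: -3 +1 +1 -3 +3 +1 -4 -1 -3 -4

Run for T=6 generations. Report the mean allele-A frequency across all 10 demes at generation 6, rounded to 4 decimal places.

0.1286

t=0: k=[0 0 0 0 0 0 0 70 0 0]
t=1: x=[0.0000 0.0000 0.0000 0.0000 0.0000 0.0000 9.7485 51.7797 9.9815 0.0000] k=[0 0 0 0 0 0 6 51 7 0]
t=2: x=[0.0000 0.0000 0.0000 0.0000 0.0000 0.8278 11.6099 39.8432 12.6398 1.0195] k=[0 0 0 0 0 0 9 42 14 0]
t=3: x=[0.0000 0.0000 0.0000 0.0000 0.0000 1.2415 12.6083 34.6367 16.6839 2.0368] k=[0 0 0 0 0 4 13 31 21 5]
t=4: x=[0.0000 0.0000 0.0000 0.0000 0.5442 4.7717 14.6277 28.0535 21.1149 7.6700] k=[0 0 0 0 0 9 19 31 19 9]
t=5: x=[0.0000 0.0000 0.0000 0.0000 1.2243 9.3108 19.7774 28.5990 20.1699 11.0473] k=[0 0 0 0 4 12 22 28 17 11]
t=6: x=[0.0000 0.0000 0.0000 0.5364 4.5731 12.4938 22.0001 26.5209 18.5276 12.5849] k=[0 0 0 0 8 13 18 26 16 9]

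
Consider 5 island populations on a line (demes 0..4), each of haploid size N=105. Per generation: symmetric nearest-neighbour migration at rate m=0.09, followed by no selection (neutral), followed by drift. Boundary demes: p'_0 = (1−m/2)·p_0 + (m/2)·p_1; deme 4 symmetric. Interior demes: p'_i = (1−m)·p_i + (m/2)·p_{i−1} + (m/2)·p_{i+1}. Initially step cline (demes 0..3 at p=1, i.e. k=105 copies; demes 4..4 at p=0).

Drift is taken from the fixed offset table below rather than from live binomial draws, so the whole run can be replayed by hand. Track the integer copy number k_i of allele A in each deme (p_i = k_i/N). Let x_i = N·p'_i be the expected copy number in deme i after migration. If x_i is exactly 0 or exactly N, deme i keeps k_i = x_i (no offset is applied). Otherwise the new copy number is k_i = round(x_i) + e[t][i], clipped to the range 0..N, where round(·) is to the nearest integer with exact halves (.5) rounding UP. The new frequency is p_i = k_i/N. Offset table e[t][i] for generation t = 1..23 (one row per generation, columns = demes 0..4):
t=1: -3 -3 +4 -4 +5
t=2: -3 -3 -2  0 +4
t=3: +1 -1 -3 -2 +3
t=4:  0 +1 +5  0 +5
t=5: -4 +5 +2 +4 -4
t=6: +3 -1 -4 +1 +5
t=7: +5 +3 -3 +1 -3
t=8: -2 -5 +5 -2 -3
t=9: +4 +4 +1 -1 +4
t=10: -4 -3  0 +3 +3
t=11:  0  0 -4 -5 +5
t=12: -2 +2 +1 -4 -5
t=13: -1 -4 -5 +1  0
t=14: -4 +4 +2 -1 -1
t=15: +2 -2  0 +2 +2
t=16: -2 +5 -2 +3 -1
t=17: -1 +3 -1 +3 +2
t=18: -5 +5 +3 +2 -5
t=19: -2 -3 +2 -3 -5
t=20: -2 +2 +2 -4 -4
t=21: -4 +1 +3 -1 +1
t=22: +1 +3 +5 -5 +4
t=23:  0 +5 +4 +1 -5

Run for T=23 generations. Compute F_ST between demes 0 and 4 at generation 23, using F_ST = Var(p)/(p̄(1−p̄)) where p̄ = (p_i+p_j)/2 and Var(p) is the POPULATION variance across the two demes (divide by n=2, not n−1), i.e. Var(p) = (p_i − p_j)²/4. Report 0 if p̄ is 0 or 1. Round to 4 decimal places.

0.1435

t=0: k=[105 105 105 105 0]
t=1: x=[105.0000 105.0000 105.0000 100.2750 4.7250] k=[105 105 105 96 10]
t=2: x=[105.0000 105.0000 104.5950 92.5350 13.8700] k=[105 105 103 93 18]
t=3: x=[105.0000 104.9100 102.6400 90.0750 21.3750] k=[105 104 100 88 24]
t=4: x=[104.9550 103.8650 99.6400 85.6600 26.8800] k=[105 105 105 86 32]
t=5: x=[105.0000 105.0000 104.1450 84.4250 34.4300] k=[105 105 105 88 30]
t=6: x=[105.0000 105.0000 104.2350 86.1550 32.6100] k=[105 105 100 87 38]
t=7: x=[105.0000 104.7750 99.6400 85.3800 40.2050] k=[105 105 97 86 37]
t=8: x=[105.0000 104.6400 96.8650 84.2900 39.2050] k=[105 100 102 82 36]
t=9: x=[104.7750 100.3150 101.0100 80.8300 38.0700] k=[105 104 102 80 42]
t=10: x=[104.9550 103.9550 101.1000 79.2800 43.7100] k=[101 101 101 82 47]
t=11: x=[101.0000 101.0000 100.1450 81.2800 48.5750] k=[101 101 96 76 54]
t=12: x=[101.0000 100.7750 95.3250 75.9100 54.9900] k=[99 103 96 72 50]
t=13: x=[99.1800 102.5050 95.2350 72.0900 50.9900] k=[98 99 90 73 51]
t=14: x=[98.0450 98.5500 89.6400 72.7750 51.9900] k=[94 103 92 72 51]
t=15: x=[94.4050 102.1000 91.5950 71.9550 51.9450] k=[96 100 92 74 54]
t=16: x=[96.1800 99.4600 91.5500 73.9100 54.9000] k=[94 104 90 77 54]
t=17: x=[94.4500 102.9200 90.0450 76.5500 55.0350] k=[93 105 89 80 57]
t=18: x=[93.5400 103.7400 89.3150 79.3700 58.0350] k=[89 105 92 81 53]
t=19: x=[89.7200 103.6950 92.0900 80.2350 54.2600] k=[88 101 94 77 49]
t=20: x=[88.5850 100.1000 93.5500 76.5050 50.2600] k=[87 102 96 73 46]
t=21: x=[87.6750 101.0550 95.2350 72.8200 47.2150] k=[84 102 98 72 48]
t=22: x=[84.8100 101.0100 97.0100 72.0900 49.0800] k=[86 104 102 67 53]
t=23: x=[86.8100 103.1000 100.5150 67.9450 53.6300] k=[87 105 105 69 49]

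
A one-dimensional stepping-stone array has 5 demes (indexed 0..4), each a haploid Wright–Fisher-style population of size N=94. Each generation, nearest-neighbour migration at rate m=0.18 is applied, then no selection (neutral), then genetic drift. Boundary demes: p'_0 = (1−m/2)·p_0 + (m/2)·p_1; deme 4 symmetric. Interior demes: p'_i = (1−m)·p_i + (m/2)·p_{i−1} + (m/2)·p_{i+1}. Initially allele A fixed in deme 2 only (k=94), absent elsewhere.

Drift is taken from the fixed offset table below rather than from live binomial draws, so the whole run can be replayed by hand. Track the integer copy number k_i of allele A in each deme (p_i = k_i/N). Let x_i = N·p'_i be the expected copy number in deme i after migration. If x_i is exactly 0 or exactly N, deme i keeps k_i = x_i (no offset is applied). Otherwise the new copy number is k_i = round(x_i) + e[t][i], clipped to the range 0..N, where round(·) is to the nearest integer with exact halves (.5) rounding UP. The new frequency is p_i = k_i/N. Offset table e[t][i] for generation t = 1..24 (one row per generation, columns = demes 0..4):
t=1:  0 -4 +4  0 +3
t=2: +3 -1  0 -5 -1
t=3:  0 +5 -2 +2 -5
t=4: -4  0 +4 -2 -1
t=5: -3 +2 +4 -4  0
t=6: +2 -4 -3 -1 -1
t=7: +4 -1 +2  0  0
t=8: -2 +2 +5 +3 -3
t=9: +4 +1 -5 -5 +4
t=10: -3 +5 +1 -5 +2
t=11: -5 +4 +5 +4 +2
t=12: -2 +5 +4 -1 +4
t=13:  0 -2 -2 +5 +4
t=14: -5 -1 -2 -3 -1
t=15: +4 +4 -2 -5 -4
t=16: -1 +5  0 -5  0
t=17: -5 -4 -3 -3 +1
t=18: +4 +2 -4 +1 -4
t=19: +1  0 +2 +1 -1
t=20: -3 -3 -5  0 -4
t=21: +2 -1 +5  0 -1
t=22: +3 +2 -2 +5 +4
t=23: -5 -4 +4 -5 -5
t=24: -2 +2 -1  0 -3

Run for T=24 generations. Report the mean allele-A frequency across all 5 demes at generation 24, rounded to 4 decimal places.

t=0: k=[0 0 94 0 0]
t=1: x=[0.0000 8.4600 77.0800 8.4600 0.0000] k=[0 4 81 8 0]
t=2: x=[0.3600 10.5700 67.5000 13.8500 0.7200] k=[3 10 68 9 0]
t=3: x=[3.6300 14.5900 57.4700 13.5000 0.8100] k=[4 20 55 16 0]
t=4: x=[5.4400 21.7100 48.3400 18.0700 1.4400] k=[1 22 52 16 0]
t=5: x=[2.8900 22.8100 46.0600 17.8000 1.4400] k=[0 25 50 14 1]
t=6: x=[2.2500 25.0000 44.5100 16.0700 2.1700] k=[4 21 42 15 1]
t=7: x=[5.5300 21.3600 37.6800 16.1700 2.2600] k=[10 20 40 16 2]
t=8: x=[10.9000 20.9000 36.0400 16.9000 3.2600] k=[9 23 41 20 0]
t=9: x=[10.2600 23.3600 37.4900 20.0900 1.8000] k=[14 24 32 15 6]
t=10: x=[14.9000 23.8200 29.7500 15.7200 6.8100] k=[12 29 31 11 9]
t=11: x=[13.5300 27.6500 29.0200 12.6200 9.1800] k=[9 32 34 17 11]
t=12: x=[11.0700 30.1100 32.2900 17.9900 11.5400] k=[9 35 36 17 16]
t=13: x=[11.3400 32.7500 34.2000 18.6200 16.0900] k=[11 31 32 24 20]
t=14: x=[12.8000 29.2900 31.1900 24.3600 20.3600] k=[8 28 29 21 19]
t=15: x=[9.8000 26.2900 28.1900 21.5400 19.1800] k=[14 30 26 17 15]
t=16: x=[15.4400 28.2000 25.5500 17.6300 15.1800] k=[14 33 26 13 15]
t=17: x=[15.7100 30.6600 25.4600 14.3500 14.8200] k=[11 27 22 11 16]
t=18: x=[12.4400 25.1100 21.4600 12.4400 15.5500] k=[16 27 17 13 12]
t=19: x=[16.9900 25.1100 17.5400 13.2700 12.0900] k=[18 25 20 14 11]
t=20: x=[18.6300 23.9200 19.9100 14.2700 11.2700] k=[16 21 15 14 7]
t=21: x=[16.4500 20.0100 15.4500 13.4600 7.6300] k=[18 19 20 13 7]
t=22: x=[18.0900 19.0000 19.2800 13.0900 7.5400] k=[21 21 17 18 12]
t=23: x=[21.0000 20.6400 17.4500 17.3700 12.5400] k=[16 17 21 12 8]
t=24: x=[16.0900 17.2700 19.8300 12.4500 8.3600] k=[14 19 19 12 5]

0.1468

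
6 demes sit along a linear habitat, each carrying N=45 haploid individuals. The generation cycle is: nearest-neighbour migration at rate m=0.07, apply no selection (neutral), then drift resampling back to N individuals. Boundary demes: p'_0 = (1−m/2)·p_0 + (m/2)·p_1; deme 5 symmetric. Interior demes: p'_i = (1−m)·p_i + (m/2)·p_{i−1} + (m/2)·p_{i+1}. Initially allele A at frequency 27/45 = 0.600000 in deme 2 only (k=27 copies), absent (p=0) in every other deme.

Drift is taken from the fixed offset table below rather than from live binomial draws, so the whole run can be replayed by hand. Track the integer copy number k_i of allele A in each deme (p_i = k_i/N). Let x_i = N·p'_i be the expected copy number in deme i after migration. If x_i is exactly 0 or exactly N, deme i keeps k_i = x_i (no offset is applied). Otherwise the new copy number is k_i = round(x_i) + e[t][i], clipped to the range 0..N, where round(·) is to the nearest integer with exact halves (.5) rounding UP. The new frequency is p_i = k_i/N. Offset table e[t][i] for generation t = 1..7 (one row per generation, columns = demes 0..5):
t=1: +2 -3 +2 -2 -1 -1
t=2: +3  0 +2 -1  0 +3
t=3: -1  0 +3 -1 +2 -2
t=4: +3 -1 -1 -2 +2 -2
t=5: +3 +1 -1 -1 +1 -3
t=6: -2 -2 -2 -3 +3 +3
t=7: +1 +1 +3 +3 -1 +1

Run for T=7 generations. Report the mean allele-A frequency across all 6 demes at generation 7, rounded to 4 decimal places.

t=0: k=[0 0 27 0 0 0]
t=1: x=[0.0000 0.9450 25.1100 0.9450 0.0000 0.0000] k=[0 0 27 0 0 0]
t=2: x=[0.0000 0.9450 25.1100 0.9450 0.0000 0.0000] k=[0 1 27 0 0 0]
t=3: x=[0.0350 1.8750 25.1450 0.9450 0.0000 0.0000] k=[0 2 28 0 0 0]
t=4: x=[0.0700 2.8400 26.1100 0.9800 0.0000 0.0000] k=[3 2 25 0 0 0]
t=5: x=[2.9650 2.8400 23.3200 0.8750 0.0000 0.0000] k=[6 4 22 0 0 0]
t=6: x=[5.9300 4.7000 20.6000 0.7700 0.0000 0.0000] k=[4 3 19 0 0 0]
t=7: x=[3.9650 3.5950 17.7750 0.6650 0.0000 0.0000] k=[5 5 21 4 0 0]

0.1296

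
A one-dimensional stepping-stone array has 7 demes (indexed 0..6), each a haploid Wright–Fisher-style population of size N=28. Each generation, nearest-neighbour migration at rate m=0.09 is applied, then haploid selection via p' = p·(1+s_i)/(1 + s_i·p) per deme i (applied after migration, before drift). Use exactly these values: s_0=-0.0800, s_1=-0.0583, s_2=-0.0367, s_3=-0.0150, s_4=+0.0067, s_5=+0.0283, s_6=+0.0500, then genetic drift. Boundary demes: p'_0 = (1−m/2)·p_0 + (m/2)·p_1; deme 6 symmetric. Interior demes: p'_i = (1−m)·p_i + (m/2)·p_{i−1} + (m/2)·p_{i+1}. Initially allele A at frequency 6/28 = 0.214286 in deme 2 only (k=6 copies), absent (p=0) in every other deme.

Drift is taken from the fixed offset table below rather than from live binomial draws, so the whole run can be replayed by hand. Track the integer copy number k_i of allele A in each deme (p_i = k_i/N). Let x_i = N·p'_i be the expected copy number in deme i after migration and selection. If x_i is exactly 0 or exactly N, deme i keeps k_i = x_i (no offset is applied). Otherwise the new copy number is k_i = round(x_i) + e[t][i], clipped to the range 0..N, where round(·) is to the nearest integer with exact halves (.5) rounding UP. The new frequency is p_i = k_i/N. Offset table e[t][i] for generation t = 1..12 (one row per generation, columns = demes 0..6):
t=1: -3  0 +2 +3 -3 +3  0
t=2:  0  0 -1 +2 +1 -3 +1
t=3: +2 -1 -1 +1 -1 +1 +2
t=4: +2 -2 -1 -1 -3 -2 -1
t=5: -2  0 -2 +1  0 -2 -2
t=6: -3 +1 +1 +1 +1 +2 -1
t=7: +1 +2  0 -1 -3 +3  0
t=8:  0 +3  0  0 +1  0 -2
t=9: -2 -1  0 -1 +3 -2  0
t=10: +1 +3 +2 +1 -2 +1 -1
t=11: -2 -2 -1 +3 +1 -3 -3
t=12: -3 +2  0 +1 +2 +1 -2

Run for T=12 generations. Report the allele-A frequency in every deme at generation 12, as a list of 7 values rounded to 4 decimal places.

t=0: k=[0 0 6 0 0 0 0]
t=1: x=[0.0000 0.2544 5.2975 0.2660 0.0000 0.0000 0.0000] k=[0 0 7 3 0 0 0]
t=2: x=[0.0000 0.2968 6.3202 3.0042 0.1359 0.0000 0.0000] k=[0 0 5 5 1 0 0]
t=3: x=[0.0000 0.2120 4.6287 4.7600 1.1423 0.0463 0.0000] k=[0 0 4 6 0 1 0]
t=4: x=[0.0000 0.1696 3.7859 5.5722 0.3171 0.9349 0.0472] k=[0 0 3 5 0 0 0]
t=5: x=[0.0000 0.1272 2.8576 4.6263 0.2265 0.0000 0.0000] k=[0 0 1 6 0 0 0]
t=6: x=[0.0000 0.0424 1.1385 5.4385 0.2718 0.0000 0.0000] k=[0 1 2 6 1 0 0]
t=7: x=[0.0414 0.9437 2.0624 5.5276 1.1876 0.0463 0.0000] k=[1 3 2 5 0 3 0]
t=8: x=[1.0059 2.7142 2.1060 4.5818 0.3624 2.7995 0.1417] k=[1 6 2 5 1 3 0]
t=9: x=[1.1310 5.3309 2.2368 4.6263 1.2781 2.8456 0.1417] k=[0 4 2 4 4 1 0]
t=10: x=[0.1657 3.5400 2.1060 3.8594 3.8873 1.1196 0.0472] k=[1 7 4 5 2 2 0]
t=11: x=[1.1727 6.2970 4.0488 4.7600 2.1482 1.9603 0.0945] k=[0 4 3 8 3 0 0]
t=12: x=[0.1657 3.5831 3.1636 7.4670 3.1084 0.1388 0.0000] k=[0 6 3 8 5 1 0]

[0.0000, 0.2143, 0.1071, 0.2857, 0.1786, 0.0357, 0.0000]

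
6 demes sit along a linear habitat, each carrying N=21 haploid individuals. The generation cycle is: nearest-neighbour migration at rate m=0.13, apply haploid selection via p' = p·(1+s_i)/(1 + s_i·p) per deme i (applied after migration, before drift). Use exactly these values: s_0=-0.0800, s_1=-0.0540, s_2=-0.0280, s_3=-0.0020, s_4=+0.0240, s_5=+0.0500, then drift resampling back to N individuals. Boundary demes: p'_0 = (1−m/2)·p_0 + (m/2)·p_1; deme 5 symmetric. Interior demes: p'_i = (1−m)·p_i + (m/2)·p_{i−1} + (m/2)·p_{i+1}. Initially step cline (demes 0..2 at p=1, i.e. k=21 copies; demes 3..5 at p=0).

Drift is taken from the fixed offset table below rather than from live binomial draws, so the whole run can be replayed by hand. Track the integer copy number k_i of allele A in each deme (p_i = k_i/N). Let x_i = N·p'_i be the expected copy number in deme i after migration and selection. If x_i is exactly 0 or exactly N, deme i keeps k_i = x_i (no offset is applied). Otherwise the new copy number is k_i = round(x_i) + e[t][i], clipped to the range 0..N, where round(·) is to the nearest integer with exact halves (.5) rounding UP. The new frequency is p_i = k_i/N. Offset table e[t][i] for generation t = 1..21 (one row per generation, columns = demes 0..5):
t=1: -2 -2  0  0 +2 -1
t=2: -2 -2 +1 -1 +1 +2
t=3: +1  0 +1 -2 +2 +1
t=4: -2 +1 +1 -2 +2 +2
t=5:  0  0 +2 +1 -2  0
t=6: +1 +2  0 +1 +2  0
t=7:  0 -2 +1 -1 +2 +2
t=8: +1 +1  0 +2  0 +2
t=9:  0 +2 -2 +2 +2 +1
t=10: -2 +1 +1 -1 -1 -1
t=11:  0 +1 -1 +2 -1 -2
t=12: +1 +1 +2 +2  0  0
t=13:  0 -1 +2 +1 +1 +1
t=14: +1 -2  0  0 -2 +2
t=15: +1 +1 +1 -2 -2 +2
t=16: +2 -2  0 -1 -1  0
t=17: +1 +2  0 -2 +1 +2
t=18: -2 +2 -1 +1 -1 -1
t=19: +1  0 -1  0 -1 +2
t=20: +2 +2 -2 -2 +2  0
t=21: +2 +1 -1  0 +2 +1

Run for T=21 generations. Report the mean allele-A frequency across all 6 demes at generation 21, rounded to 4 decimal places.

0.7143

t=0: k=[21 21 21 0 0 0]
t=1: x=[21.0000 21.0000 19.5983 1.3624 0.0000 0.0000] k=[21 21 20 1 0 0]
t=2: x=[21.0000 20.9313 18.7741 2.1661 0.0666 0.0000] k=[21 19 20 1 1 0]
t=3: x=[20.8588 19.1013 18.6412 2.2310 0.9564 0.0682] k=[21 19 20 0 3 1]
t=4: x=[20.8588 19.1013 18.5747 1.4922 2.7309 1.1833] k=[19 20 20 0 5 3]
t=5: x=[18.9135 19.8775 18.6412 1.6220 4.6300 3.2622] k=[19 20 21 3 3 3]
t=6: x=[18.9135 19.9458 19.7316 4.1633 3.0615 3.1277] k=[20 21 20 5 5 3]
t=7: x=[19.9876 20.8626 19.0401 5.9664 4.9593 3.2622] k=[20 19 20 5 7 5]
t=8: x=[19.8475 19.0333 18.9071 6.0963 6.8490 5.3215] k=[21 20 19 8 7 7]
t=9: x=[20.9294 19.9458 18.2835 8.6398 7.1766 7.2295] k=[21 21 16 11 9 8]
t=10: x=[21.0000 20.6568 15.8910 11.1845 9.1874 8.3087] k=[21 21 17 10 8 7]
t=11: x=[21.0000 20.7254 16.7088 10.3145 8.1831 7.2955] k=[21 21 16 12 7 5]
t=12: x=[21.0000 20.6568 15.9570 11.9247 7.3076 5.3215] k=[21 21 18 14 7 5]
t=13: x=[21.0000 20.7940 17.8599 13.7955 7.4385 5.3215] k=[21 20 20 15 8 6]
t=14: x=[20.9294 20.0141 19.6393 14.8613 8.4445 6.3439] k=[21 18 20 15 6 8]
t=15: x=[20.7882 18.1927 19.5061 14.7312 6.8238 8.1115] k=[21 19 21 13 5 10]
t=16: x=[20.8588 19.1693 20.3319 12.9901 5.9456 9.9300] k=[21 17 20 12 5 10]
t=17: x=[20.7177 17.2884 19.2397 12.0547 5.8799 9.9300] k=[21 19 19 10 7 12]
t=18: x=[20.8588 19.0333 18.3499 10.3795 7.6349 11.9272] k=[19 21 17 11 7 11]
t=19: x=[18.9830 20.5882 16.7750 11.1195 7.6349 10.9958] k=[20 21 16 11 7 13]
t=20: x=[19.9876 20.5882 15.8910 11.0545 7.7657 12.8546] k=[21 21 14 9 10 13]
t=21: x=[21.0000 20.5196 13.9981 9.3796 10.2544 13.0475] k=[21 21 13 9 12 14]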